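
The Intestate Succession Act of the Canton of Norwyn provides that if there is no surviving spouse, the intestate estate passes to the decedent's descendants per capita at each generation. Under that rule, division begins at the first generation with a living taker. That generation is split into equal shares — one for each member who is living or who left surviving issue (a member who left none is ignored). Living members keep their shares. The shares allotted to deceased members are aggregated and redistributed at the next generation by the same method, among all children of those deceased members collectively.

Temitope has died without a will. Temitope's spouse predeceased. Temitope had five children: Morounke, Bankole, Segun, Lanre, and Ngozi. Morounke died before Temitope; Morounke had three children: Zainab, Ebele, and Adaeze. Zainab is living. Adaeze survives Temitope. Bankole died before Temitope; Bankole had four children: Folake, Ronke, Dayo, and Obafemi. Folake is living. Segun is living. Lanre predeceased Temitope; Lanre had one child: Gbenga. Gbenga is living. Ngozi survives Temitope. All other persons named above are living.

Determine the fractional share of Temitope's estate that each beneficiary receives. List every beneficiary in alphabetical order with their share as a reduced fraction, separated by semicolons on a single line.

There is no surviving spouse, so the entire estate passes to Temitope's descendants per capita at each generation.
At generation 1 (Morounke, Bankole, Segun, Lanre, Ngozi) there are 5 shares of (1)/5 = 1/5 each.
Living: Segun and Ngozi — each takes 1/5.
Deceased: Morounke, Bankole, and Lanre. Their combined 3/5 is pooled and carried to generation 2.
At generation 2 (Zainab, Ebele, Adaeze, Folake, Ronke, Dayo, Obafemi, Gbenga) there are 8 shares of (3/5)/8 = 3/40 each.
Living: Zainab, Ebele, Adaeze, Folake, Ronke, Dayo, Obafemi, and Gbenga — each takes 3/40.

Adaeze 3/40; Dayo 3/40; Ebele 3/40; Folake 3/40; Gbenga 3/40; Ngozi 1/5; Obafemi 3/40; Ronke 3/40; Segun 1/5; Zainab 3/40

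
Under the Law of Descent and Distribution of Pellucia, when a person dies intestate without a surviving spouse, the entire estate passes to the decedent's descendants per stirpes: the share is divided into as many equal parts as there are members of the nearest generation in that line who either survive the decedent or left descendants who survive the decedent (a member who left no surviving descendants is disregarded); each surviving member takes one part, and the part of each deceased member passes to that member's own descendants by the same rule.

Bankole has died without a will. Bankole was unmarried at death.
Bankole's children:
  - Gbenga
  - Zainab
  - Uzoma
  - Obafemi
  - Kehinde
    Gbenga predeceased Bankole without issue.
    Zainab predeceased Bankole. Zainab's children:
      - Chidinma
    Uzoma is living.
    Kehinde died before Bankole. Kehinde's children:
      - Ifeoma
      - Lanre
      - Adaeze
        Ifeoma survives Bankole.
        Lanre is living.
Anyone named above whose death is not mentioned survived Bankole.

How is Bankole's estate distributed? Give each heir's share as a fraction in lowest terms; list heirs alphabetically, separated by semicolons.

Adaeze 1/12; Chidinma 1/4; Ifeoma 1/12; Lanre 1/12; Obafemi 1/4; Uzoma 1/4

There is no surviving spouse, so the entire estate passes to Bankole's descendants per stirpes.
Gbenga left no surviving issue, so that branch lapses and is disregarded.
The estate is divided into 4 equal shares of 1/4 among Zainab, Uzoma, Obafemi, Kehinde.
Zainab predeceased; the 1/4 allotted to Zainab's branch passes to Zainab's issue by representation.
Chidinma is the sole taker at this level and receives the full 1/4.
Uzoma is living and takes 1/4.
Obafemi is living and takes 1/4.
Kehinde predeceased; the 1/4 allotted to Kehinde's branch passes to Kehinde's issue by representation.
The 1/4 is divided into 3 equal shares of 1/12 among Ifeoma, Lanre, Adaeze.
Ifeoma is living and takes 1/12.
Lanre is living and takes 1/12.
Adaeze is living and takes 1/12.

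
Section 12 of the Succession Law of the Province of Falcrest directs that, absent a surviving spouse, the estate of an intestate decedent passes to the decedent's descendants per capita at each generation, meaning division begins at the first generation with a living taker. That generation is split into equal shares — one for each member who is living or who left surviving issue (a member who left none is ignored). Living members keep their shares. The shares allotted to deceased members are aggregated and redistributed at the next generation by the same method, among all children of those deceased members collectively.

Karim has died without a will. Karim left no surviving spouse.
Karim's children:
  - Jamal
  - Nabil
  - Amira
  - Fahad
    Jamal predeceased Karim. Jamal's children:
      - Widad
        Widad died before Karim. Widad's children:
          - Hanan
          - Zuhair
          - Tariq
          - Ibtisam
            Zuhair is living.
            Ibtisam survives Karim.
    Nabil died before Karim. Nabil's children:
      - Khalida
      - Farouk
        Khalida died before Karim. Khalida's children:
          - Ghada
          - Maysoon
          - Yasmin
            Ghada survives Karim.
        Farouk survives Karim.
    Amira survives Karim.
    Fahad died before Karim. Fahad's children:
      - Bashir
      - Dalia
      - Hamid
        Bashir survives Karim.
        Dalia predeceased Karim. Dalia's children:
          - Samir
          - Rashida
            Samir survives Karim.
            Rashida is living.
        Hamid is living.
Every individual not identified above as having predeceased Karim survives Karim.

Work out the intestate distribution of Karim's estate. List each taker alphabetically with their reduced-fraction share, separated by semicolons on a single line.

Amira 1/4; Bashir 1/8; Farouk 1/8; Ghada 1/24; Hamid 1/8; Hanan 1/24; Ibtisam 1/24; Maysoon 1/24; Rashida 1/24; Samir 1/24; Tariq 1/24; Yasmin 1/24; Zuhair 1/24

There is no surviving spouse, so the entire estate passes to Karim's descendants per capita at each generation.
At generation 1 (Jamal, Nabil, Amira, Fahad) there are 4 shares of (1)/4 = 1/4 each.
Living: Amira — each takes 1/4.
Deceased: Jamal, Nabil, and Fahad. Their combined 3/4 is pooled and carried to generation 2.
At generation 2 (Widad, Khalida, Farouk, Bashir, Dalia, Hamid) there are 6 shares of (3/4)/6 = 1/8 each.
Living: Farouk, Bashir, and Hamid — each takes 1/8.
Deceased: Widad, Khalida, and Dalia. Their combined 3/8 is pooled and carried to generation 3.
At generation 3 (Hanan, Zuhair, Tariq, Ibtisam, Ghada, Maysoon, Yasmin, Samir, Rashida) there are 9 shares of (3/8)/9 = 1/24 each.
Living: Hanan, Zuhair, Tariq, Ibtisam, Ghada, Maysoon, Yasmin, Samir, and Rashida — each takes 1/24.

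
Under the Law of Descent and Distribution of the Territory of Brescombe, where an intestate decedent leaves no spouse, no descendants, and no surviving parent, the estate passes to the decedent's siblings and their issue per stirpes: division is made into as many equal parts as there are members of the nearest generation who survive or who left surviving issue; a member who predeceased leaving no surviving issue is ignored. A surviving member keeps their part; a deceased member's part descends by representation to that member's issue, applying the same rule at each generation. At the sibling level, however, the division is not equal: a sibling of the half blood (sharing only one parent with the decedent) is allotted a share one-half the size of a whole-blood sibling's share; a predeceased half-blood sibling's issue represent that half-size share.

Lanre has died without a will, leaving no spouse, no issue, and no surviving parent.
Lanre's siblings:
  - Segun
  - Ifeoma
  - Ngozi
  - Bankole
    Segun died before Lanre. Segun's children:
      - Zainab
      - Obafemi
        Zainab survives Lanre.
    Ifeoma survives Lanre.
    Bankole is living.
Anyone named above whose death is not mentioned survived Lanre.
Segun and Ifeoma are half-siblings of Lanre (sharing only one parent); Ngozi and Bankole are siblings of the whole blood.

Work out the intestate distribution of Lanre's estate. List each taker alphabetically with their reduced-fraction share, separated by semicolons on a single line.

Bankole 1/3; Ifeoma 1/6; Ngozi 1/3; Obafemi 1/12; Zainab 1/12

No spouse, descendants, or parent survives, so the estate passes to Lanre's siblings per stirpes.
Half-blood siblings count for one-half the weight of whole-blood siblings at the initial division.
Dividing 1 in proportion to weights (total weight 3): Segun (weight 1/2) → 1/6; Ifeoma (weight 1/2) → 1/6; Ngozi (weight 1) → 1/3; Bankole (weight 1) → 1/3.
Segun predeceased; the 1/6 allotted to Segun's branch passes to Segun's issue by representation.
The 1/6 is divided into 2 equal shares of 1/12 among Zainab, Obafemi.
Zainab is living and takes 1/12.
Obafemi is living and takes 1/12.
Ifeoma is living and takes 1/6.
Ngozi is living and takes 1/3.
Bankole is living and takes 1/3.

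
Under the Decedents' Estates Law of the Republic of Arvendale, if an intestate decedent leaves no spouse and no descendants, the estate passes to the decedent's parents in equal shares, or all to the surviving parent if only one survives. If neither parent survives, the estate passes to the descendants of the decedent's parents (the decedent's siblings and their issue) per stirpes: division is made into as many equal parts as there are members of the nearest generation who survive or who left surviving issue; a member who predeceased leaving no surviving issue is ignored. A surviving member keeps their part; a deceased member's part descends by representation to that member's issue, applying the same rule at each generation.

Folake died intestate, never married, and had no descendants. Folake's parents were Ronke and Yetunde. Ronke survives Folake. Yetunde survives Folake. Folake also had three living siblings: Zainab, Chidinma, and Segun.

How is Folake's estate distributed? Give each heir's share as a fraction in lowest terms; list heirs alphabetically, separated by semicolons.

Both parents survive, so Ronke and Yetunde each take 1/2. The siblings take nothing because a surviving parent has priority.

Ronke 1/2; Yetunde 1/2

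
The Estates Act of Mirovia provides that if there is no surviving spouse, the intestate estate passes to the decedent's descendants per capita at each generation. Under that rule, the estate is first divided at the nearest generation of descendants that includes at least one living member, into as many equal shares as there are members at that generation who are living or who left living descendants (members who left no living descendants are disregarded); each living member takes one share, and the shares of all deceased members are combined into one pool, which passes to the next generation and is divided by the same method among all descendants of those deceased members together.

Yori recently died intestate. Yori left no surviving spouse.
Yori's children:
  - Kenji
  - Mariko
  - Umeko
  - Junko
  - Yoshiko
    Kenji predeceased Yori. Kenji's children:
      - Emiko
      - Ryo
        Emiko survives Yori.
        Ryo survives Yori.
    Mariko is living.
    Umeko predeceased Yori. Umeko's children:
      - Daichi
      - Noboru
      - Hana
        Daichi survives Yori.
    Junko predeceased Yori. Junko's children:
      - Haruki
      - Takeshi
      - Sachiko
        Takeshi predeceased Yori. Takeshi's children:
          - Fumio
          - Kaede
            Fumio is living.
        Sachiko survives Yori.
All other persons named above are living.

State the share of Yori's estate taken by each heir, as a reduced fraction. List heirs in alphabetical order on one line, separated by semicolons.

There is no surviving spouse, so the entire estate passes to Yori's descendants per capita at each generation.
At generation 1 (Kenji, Mariko, Umeko, Junko, Yoshiko) there are 5 shares of (1)/5 = 1/5 each.
Living: Mariko and Yoshiko — each takes 1/5.
Deceased: Kenji, Umeko, and Junko. Their combined 3/5 is pooled and carried to generation 2.
At generation 2 (Emiko, Ryo, Daichi, Noboru, Hana, Haruki, Takeshi, Sachiko) there are 8 shares of (3/5)/8 = 3/40 each.
Living: Emiko, Ryo, Daichi, Noboru, Hana, Haruki, and Sachiko — each takes 3/40.
Deceased: Takeshi. That 3/40 share is carried to generation 3.
At generation 3 (Fumio, Kaede) there are 2 shares of (3/40)/2 = 3/80 each.
Living: Fumio and Kaede — each takes 3/80.

Daichi 3/40; Emiko 3/40; Fumio 3/80; Hana 3/40; Haruki 3/40; Kaede 3/80; Mariko 1/5; Noboru 3/40; Ryo 3/40; Sachiko 3/40; Yoshiko 1/5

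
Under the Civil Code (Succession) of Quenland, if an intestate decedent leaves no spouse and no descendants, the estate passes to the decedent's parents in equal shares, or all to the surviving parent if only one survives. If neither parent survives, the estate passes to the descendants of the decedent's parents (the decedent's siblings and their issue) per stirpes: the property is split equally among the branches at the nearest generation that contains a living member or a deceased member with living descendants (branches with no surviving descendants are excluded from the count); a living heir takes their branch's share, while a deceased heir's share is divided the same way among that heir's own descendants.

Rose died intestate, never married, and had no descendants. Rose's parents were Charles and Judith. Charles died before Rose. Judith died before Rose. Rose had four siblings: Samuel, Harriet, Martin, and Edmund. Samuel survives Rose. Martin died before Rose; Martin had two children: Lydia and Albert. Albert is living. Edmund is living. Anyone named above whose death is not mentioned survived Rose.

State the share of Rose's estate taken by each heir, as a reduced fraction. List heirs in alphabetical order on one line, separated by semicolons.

Neither parent survives and there are no descendants, so the estate passes to Rose's siblings and their issue per stirpes.
The estate is divided into 4 equal shares of 1/4 among Samuel, Harriet, Martin, Edmund.
Samuel is living and takes 1/4.
Harriet is living and takes 1/4.
Martin predeceased; the 1/4 allotted to Martin's branch passes to Martin's issue by representation.
The 1/4 is divided into 2 equal shares of 1/8 among Lydia, Albert.
Lydia is living and takes 1/8.
Albert is living and takes 1/8.
Edmund is living and takes 1/4.

Albert 1/8; Edmund 1/4; Harriet 1/4; Lydia 1/8; Samuel 1/4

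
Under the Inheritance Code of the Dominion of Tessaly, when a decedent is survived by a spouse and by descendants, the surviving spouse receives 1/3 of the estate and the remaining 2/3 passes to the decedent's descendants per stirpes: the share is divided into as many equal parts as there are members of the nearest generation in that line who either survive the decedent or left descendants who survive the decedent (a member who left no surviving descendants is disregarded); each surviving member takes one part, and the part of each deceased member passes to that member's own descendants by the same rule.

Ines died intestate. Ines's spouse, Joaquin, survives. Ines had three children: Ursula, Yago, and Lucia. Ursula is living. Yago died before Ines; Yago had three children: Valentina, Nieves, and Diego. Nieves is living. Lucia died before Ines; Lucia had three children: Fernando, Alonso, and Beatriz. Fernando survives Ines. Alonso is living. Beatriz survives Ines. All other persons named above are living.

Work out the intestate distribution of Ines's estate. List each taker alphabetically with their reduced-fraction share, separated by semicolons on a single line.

Alonso 2/27; Beatriz 2/27; Diego 2/27; Fernando 2/27; Joaquin 1/3; Nieves 2/27; Ursula 2/9; Valentina 2/27

Joaquin, as surviving spouse, takes 1/3.
The remaining 2/3 passes to Ines's descendants per stirpes.
The 2/3 is divided into 3 equal shares of 2/9 among Ursula, Yago, Lucia.
Ursula is living and takes 2/9.
Yago predeceased; the 2/9 allotted to Yago's branch passes to Yago's issue by representation.
The 2/9 is divided into 3 equal shares of 2/27 among Valentina, Nieves, Diego.
Valentina is living and takes 2/27.
Nieves is living and takes 2/27.
Diego is living and takes 2/27.
Lucia predeceased; the 2/9 allotted to Lucia's branch passes to Lucia's issue by representation.
The 2/9 is divided into 3 equal shares of 2/27 among Fernando, Alonso, Beatriz.
Fernando is living and takes 2/27.
Alonso is living and takes 2/27.
Beatriz is living and takes 2/27.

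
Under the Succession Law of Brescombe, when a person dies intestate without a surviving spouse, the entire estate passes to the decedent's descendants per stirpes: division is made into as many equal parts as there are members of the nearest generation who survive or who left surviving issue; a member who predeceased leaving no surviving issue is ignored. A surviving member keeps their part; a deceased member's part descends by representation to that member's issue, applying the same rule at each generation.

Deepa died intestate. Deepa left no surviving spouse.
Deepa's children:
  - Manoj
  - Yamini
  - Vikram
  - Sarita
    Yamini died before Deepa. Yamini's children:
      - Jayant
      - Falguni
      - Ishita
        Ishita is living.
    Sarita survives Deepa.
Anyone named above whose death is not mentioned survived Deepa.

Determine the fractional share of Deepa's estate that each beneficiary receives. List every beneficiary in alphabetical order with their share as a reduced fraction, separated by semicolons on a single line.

There is no surviving spouse, so the entire estate passes to Deepa's descendants per stirpes.
The estate is divided into 4 equal shares of 1/4 among Manoj, Yamini, Vikram, Sarita.
Manoj is living and takes 1/4.
Yamini predeceased; the 1/4 allotted to Yamini's branch passes to Yamini's issue by representation.
The 1/4 is divided into 3 equal shares of 1/12 among Jayant, Falguni, Ishita.
Jayant is living and takes 1/12.
Falguni is living and takes 1/12.
Ishita is living and takes 1/12.
Vikram is living and takes 1/4.
Sarita is living and takes 1/4.

Falguni 1/12; Ishita 1/12; Jayant 1/12; Manoj 1/4; Sarita 1/4; Vikram 1/4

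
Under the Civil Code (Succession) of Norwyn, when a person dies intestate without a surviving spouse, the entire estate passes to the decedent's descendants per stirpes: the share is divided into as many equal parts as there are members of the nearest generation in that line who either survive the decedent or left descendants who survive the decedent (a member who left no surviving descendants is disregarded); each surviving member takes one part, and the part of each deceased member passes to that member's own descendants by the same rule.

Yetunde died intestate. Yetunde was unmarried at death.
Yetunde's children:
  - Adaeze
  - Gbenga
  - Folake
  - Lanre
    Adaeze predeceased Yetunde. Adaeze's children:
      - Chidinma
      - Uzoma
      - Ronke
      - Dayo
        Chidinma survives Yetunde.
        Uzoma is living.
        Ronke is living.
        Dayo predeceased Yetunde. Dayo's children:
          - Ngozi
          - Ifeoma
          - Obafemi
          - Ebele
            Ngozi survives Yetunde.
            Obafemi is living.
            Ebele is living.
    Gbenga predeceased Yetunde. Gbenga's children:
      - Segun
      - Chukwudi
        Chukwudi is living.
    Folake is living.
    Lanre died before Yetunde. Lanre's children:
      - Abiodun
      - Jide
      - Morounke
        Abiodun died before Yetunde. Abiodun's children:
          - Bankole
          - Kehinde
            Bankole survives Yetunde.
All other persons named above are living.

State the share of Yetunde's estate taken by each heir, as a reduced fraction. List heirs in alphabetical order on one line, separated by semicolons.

Bankole 1/24; Chidinma 1/16; Chukwudi 1/8; Ebele 1/64; Folake 1/4; Ifeoma 1/64; Jide 1/12; Kehinde 1/24; Morounke 1/12; Ngozi 1/64; Obafemi 1/64; Ronke 1/16; Segun 1/8; Uzoma 1/16

There is no surviving spouse, so the entire estate passes to Yetunde's descendants per stirpes.
The estate is divided into 4 equal shares of 1/4 among Adaeze, Gbenga, Folake, Lanre.
Adaeze predeceased; the 1/4 allotted to Adaeze's branch passes to Adaeze's issue by representation.
The 1/4 is divided into 4 equal shares of 1/16 among Chidinma, Uzoma, Ronke, Dayo.
Chidinma is living and takes 1/16.
Uzoma is living and takes 1/16.
Ronke is living and takes 1/16.
Dayo predeceased; the 1/16 allotted to Dayo's branch passes to Dayo's issue by representation.
The 1/16 is divided into 4 equal shares of 1/64 among Ngozi, Ifeoma, Obafemi, Ebele.
Ngozi is living and takes 1/64.
Ifeoma is living and takes 1/64.
Obafemi is living and takes 1/64.
Ebele is living and takes 1/64.
Gbenga predeceased; the 1/4 allotted to Gbenga's branch passes to Gbenga's issue by representation.
The 1/4 is divided into 2 equal shares of 1/8 among Segun, Chukwudi.
Segun is living and takes 1/8.
Chukwudi is living and takes 1/8.
Folake is living and takes 1/4.
Lanre predeceased; the 1/4 allotted to Lanre's branch passes to Lanre's issue by representation.
The 1/4 is divided into 3 equal shares of 1/12 among Abiodun, Jide, Morounke.
Abiodun predeceased; the 1/12 allotted to Abiodun's branch passes to Abiodun's issue by representation.
The 1/12 is divided into 2 equal shares of 1/24 among Bankole, Kehinde.
Bankole is living and takes 1/24.
Kehinde is living and takes 1/24.
Jide is living and takes 1/12.
Morounke is living and takes 1/12.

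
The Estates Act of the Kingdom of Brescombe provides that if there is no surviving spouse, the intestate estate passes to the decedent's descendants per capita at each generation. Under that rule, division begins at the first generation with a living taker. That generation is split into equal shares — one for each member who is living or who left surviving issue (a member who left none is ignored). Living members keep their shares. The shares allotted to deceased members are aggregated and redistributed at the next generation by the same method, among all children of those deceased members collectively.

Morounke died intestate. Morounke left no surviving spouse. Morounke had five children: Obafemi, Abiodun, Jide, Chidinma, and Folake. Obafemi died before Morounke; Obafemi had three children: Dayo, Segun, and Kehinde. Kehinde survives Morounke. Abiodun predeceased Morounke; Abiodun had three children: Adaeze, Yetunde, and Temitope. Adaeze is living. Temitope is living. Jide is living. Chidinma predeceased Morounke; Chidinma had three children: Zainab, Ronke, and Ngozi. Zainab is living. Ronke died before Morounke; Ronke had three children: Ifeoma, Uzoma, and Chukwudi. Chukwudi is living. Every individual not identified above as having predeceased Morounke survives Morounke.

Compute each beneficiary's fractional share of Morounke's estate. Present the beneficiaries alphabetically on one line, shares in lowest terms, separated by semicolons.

Adaeze 1/15; Chukwudi 1/45; Dayo 1/15; Folake 1/5; Ifeoma 1/45; Jide 1/5; Kehinde 1/15; Ngozi 1/15; Segun 1/15; Temitope 1/15; Uzoma 1/45; Yetunde 1/15; Zainab 1/15

There is no surviving spouse, so the entire estate passes to Morounke's descendants per capita at each generation.
At generation 1 (Obafemi, Abiodun, Jide, Chidinma, Folake) there are 5 shares of (1)/5 = 1/5 each.
Living: Jide and Folake — each takes 1/5.
Deceased: Obafemi, Abiodun, and Chidinma. Their combined 3/5 is pooled and carried to generation 2.
At generation 2 (Dayo, Segun, Kehinde, Adaeze, Yetunde, Temitope, Zainab, Ronke, Ngozi) there are 9 shares of (3/5)/9 = 1/15 each.
Living: Dayo, Segun, Kehinde, Adaeze, Yetunde, Temitope, Zainab, and Ngozi — each takes 1/15.
Deceased: Ronke. That 1/15 share is carried to generation 3.
At generation 3 (Ifeoma, Uzoma, Chukwudi) there are 3 shares of (1/15)/3 = 1/45 each.
Living: Ifeoma, Uzoma, and Chukwudi — each takes 1/45.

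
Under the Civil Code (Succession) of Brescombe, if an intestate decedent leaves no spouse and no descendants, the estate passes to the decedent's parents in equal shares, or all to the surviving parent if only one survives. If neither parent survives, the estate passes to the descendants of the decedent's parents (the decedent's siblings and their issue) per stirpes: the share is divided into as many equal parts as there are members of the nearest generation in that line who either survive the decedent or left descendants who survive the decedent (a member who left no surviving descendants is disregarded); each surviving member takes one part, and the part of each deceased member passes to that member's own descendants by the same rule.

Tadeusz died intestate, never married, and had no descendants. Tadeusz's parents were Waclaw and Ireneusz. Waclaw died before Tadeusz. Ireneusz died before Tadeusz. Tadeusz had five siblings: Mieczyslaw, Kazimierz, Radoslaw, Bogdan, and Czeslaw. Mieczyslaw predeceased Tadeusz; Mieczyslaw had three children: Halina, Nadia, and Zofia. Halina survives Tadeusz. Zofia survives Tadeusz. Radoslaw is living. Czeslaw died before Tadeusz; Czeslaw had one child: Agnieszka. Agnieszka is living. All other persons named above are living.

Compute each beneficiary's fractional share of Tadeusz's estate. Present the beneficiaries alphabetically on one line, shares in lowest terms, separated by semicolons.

Agnieszka 1/5; Bogdan 1/5; Halina 1/15; Kazimierz 1/5; Nadia 1/15; Radoslaw 1/5; Zofia 1/15

Neither parent survives and there are no descendants, so the estate passes to Tadeusz's siblings and their issue per stirpes.
The estate is divided into 5 equal shares of 1/5 among Mieczyslaw, Kazimierz, Radoslaw, Bogdan, Czeslaw.
Mieczyslaw predeceased; the 1/5 allotted to Mieczyslaw's branch passes to Mieczyslaw's issue by representation.
The 1/5 is divided into 3 equal shares of 1/15 among Halina, Nadia, Zofia.
Halina is living and takes 1/15.
Nadia is living and takes 1/15.
Zofia is living and takes 1/15.
Kazimierz is living and takes 1/5.
Radoslaw is living and takes 1/5.
Bogdan is living and takes 1/5.
Czeslaw predeceased; the 1/5 allotted to Czeslaw's branch passes to Czeslaw's issue by representation.
Agnieszka is the sole taker at this level and receives the full 1/5.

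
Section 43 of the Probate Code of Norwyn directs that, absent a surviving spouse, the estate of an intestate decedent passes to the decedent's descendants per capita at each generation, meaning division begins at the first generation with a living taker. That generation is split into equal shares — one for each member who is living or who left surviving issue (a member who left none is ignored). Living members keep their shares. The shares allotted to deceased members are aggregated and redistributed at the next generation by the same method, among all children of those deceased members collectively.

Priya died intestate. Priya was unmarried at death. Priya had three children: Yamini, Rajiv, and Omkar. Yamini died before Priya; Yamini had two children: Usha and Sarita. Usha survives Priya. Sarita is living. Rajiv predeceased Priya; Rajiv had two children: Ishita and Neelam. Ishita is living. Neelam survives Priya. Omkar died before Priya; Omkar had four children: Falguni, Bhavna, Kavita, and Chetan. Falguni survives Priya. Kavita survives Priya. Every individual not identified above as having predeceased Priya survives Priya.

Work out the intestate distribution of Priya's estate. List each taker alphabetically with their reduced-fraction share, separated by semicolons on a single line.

Bhavna 1/8; Chetan 1/8; Falguni 1/8; Ishita 1/8; Kavita 1/8; Neelam 1/8; Sarita 1/8; Usha 1/8

There is no surviving spouse, so the entire estate passes to Priya's descendants per capita at each generation.
No one at generation 1 (Yamini, Rajiv, Omkar) is living; moving to the next generation.
At generation 2 (Usha, Sarita, Ishita, Neelam, Falguni, Bhavna, Kavita, Chetan) there are 8 shares of (1)/8 = 1/8 each.
Living: Usha, Sarita, Ishita, Neelam, Falguni, Bhavna, Kavita, and Chetan — each takes 1/8.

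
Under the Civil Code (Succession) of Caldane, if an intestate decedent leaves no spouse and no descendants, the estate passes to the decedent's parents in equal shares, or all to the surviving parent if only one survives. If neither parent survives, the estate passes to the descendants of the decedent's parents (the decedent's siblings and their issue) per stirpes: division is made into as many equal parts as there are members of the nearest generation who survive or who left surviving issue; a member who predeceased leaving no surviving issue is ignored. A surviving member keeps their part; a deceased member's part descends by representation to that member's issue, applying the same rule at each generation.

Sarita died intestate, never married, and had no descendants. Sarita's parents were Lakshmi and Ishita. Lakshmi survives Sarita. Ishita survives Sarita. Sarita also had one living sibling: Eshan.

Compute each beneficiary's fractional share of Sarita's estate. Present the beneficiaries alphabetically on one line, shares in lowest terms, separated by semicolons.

Both parents survive, so Lakshmi and Ishita each take 1/2. The siblings take nothing because a surviving parent has priority.

Ishita 1/2; Lakshmi 1/2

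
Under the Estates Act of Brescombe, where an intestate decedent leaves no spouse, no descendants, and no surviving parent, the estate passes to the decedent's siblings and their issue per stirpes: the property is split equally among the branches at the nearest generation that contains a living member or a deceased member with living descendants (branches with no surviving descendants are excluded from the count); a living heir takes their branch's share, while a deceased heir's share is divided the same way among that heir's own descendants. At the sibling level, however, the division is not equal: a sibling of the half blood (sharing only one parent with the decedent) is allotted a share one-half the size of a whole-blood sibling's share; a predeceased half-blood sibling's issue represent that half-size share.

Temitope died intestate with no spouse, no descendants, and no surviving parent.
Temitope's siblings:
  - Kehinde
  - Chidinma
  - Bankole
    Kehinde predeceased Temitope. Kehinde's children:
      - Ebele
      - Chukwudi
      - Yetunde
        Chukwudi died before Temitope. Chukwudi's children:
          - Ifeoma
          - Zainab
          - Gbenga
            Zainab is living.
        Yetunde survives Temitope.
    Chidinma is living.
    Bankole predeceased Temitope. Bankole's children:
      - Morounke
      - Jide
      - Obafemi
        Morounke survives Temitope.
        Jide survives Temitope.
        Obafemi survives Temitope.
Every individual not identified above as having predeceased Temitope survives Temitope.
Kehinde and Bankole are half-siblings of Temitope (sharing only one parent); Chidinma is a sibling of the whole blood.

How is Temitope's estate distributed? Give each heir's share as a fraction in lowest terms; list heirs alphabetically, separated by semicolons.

Chidinma 1/2; Ebele 1/12; Gbenga 1/36; Ifeoma 1/36; Jide 1/12; Morounke 1/12; Obafemi 1/12; Yetunde 1/12; Zainab 1/36

No spouse, descendants, or parent survives, so the estate passes to Temitope's siblings per stirpes.
Half-blood siblings count for one-half the weight of whole-blood siblings at the initial division.
Dividing 1 in proportion to weights (total weight 2): Kehinde (weight 1/2) → 1/4; Chidinma (weight 1) → 1/2; Bankole (weight 1/2) → 1/4.
Kehinde predeceased; the 1/4 allotted to Kehinde's branch passes to Kehinde's issue by representation.
The 1/4 is divided into 3 equal shares of 1/12 among Ebele, Chukwudi, Yetunde.
Ebele is living and takes 1/12.
Chukwudi predeceased; the 1/12 allotted to Chukwudi's branch passes to Chukwudi's issue by representation.
The 1/12 is divided into 3 equal shares of 1/36 among Ifeoma, Zainab, Gbenga.
Ifeoma is living and takes 1/36.
Zainab is living and takes 1/36.
Gbenga is living and takes 1/36.
Yetunde is living and takes 1/12.
Chidinma is living and takes 1/2.
Bankole predeceased; the 1/4 allotted to Bankole's branch passes to Bankole's issue by representation.
The 1/4 is divided into 3 equal shares of 1/12 among Morounke, Jide, Obafemi.
Morounke is living and takes 1/12.
Jide is living and takes 1/12.
Obafemi is living and takes 1/12.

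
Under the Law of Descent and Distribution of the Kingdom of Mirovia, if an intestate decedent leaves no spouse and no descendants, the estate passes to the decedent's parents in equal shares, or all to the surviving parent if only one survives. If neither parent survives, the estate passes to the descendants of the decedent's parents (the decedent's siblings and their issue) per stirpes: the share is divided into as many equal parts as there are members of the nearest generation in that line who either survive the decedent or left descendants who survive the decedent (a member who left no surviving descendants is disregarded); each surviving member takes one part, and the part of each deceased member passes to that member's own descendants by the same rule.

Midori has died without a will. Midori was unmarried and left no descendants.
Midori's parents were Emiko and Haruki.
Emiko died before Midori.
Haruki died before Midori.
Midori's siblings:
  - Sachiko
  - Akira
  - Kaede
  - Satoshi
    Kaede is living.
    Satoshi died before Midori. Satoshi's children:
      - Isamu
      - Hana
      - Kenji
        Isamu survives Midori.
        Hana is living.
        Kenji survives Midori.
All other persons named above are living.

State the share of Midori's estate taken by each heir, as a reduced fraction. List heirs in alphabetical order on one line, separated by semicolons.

Neither parent survives and there are no descendants, so the estate passes to Midori's siblings and their issue per stirpes.
The estate is divided into 4 equal shares of 1/4 among Sachiko, Akira, Kaede, Satoshi.
Sachiko is living and takes 1/4.
Akira is living and takes 1/4.
Kaede is living and takes 1/4.
Satoshi predeceased; the 1/4 allotted to Satoshi's branch passes to Satoshi's issue by representation.
The 1/4 is divided into 3 equal shares of 1/12 among Isamu, Hana, Kenji.
Isamu is living and takes 1/12.
Hana is living and takes 1/12.
Kenji is living and takes 1/12.

Akira 1/4; Hana 1/12; Isamu 1/12; Kaede 1/4; Kenji 1/12; Sachiko 1/4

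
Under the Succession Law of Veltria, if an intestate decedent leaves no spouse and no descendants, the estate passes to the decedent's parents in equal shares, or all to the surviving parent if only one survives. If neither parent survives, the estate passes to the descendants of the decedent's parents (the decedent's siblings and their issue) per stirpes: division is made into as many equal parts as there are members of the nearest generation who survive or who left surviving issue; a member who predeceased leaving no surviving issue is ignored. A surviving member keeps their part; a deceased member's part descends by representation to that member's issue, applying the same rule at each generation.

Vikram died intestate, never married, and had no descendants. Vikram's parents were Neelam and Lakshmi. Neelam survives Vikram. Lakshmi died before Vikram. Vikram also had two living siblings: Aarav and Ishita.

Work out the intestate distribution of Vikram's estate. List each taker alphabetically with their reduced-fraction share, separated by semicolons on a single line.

Only one parent, Neelam, survives, so Neelam takes the entire estate. The siblings take nothing because a surviving parent has priority.

Neelam 1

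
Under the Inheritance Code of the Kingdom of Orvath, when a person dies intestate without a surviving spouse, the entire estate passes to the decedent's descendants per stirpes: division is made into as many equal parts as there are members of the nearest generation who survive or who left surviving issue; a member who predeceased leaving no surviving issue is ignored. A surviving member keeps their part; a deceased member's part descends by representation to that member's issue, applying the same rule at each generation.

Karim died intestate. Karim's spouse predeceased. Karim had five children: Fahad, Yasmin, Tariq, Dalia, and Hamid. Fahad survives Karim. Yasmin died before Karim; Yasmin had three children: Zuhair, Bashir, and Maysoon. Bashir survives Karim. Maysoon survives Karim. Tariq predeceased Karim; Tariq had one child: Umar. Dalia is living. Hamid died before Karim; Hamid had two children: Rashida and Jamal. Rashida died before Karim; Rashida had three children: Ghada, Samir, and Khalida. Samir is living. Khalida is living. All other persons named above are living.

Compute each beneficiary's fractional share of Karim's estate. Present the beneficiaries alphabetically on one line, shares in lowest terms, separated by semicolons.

Bashir 1/15; Dalia 1/5; Fahad 1/5; Ghada 1/30; Jamal 1/10; Khalida 1/30; Maysoon 1/15; Samir 1/30; Umar 1/5; Zuhair 1/15

There is no surviving spouse, so the entire estate passes to Karim's descendants per stirpes.
The estate is divided into 5 equal shares of 1/5 among Fahad, Yasmin, Tariq, Dalia, Hamid.
Fahad is living and takes 1/5.
Yasmin predeceased; the 1/5 allotted to Yasmin's branch passes to Yasmin's issue by representation.
The 1/5 is divided into 3 equal shares of 1/15 among Zuhair, Bashir, Maysoon.
Zuhair is living and takes 1/15.
Bashir is living and takes 1/15.
Maysoon is living and takes 1/15.
Tariq predeceased; the 1/5 allotted to Tariq's branch passes to Tariq's issue by representation.
Umar is the sole taker at this level and receives the full 1/5.
Dalia is living and takes 1/5.
Hamid predeceased; the 1/5 allotted to Hamid's branch passes to Hamid's issue by representation.
The 1/5 is divided into 2 equal shares of 1/10 among Rashida, Jamal.
Rashida predeceased; the 1/10 allotted to Rashida's branch passes to Rashida's issue by representation.
The 1/10 is divided into 3 equal shares of 1/30 among Ghada, Samir, Khalida.
Ghada is living and takes 1/30.
Samir is living and takes 1/30.
Khalida is living and takes 1/30.
Jamal is living and takes 1/10.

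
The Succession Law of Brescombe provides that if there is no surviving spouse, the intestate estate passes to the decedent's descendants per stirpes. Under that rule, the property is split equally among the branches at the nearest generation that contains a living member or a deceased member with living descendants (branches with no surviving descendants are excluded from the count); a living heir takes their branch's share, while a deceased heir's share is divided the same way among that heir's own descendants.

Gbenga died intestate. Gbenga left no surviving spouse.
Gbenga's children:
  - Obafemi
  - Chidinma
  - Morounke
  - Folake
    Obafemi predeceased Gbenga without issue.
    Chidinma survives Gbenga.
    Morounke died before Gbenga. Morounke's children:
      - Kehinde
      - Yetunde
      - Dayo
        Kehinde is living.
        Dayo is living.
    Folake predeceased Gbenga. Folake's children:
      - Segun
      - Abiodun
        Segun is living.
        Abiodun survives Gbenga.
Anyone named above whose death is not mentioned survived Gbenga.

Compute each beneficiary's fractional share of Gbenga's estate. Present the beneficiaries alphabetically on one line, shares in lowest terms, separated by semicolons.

There is no surviving spouse, so the entire estate passes to Gbenga's descendants per stirpes.
Obafemi left no surviving issue, so that branch lapses and is disregarded.
The estate is divided into 3 equal shares of 1/3 among Chidinma, Morounke, Folake.
Chidinma is living and takes 1/3.
Morounke predeceased; the 1/3 allotted to Morounke's branch passes to Morounke's issue by representation.
The 1/3 is divided into 3 equal shares of 1/9 among Kehinde, Yetunde, Dayo.
Kehinde is living and takes 1/9.
Yetunde is living and takes 1/9.
Dayo is living and takes 1/9.
Folake predeceased; the 1/3 allotted to Folake's branch passes to Folake's issue by representation.
The 1/3 is divided into 2 equal shares of 1/6 among Segun, Abiodun.
Segun is living and takes 1/6.
Abiodun is living and takes 1/6.

Abiodun 1/6; Chidinma 1/3; Dayo 1/9; Kehinde 1/9; Segun 1/6; Yetunde 1/9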